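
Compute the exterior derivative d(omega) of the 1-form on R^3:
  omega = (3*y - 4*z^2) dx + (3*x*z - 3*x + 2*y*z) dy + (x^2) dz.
d(omega) = (3*z - 6) dx ∧ dy + (2*x + 8*z) dx ∧ dz + (-3*x - 2*y) dy ∧ dz

For a 1-form omega = sum_i f_i dx_i, the exterior derivative is
  d(omega) = sum_{i < j} (∂f_j/∂x_i - ∂f_i/∂x_j) dx_i ∧ dx_j.
  coefficient of dx ∧ dy: ∂f_2/∂x - ∂f_1/∂y = ∂(3*x*z - 3*x + 2*y*z)/∂x - ∂(3*y - 4*z^2)/∂y = 3*z - 6
  coefficient of dx ∧ dz: ∂f_3/∂x - ∂f_1/∂z = ∂(x^2)/∂x - ∂(3*y - 4*z^2)/∂z = 2*x + 8*z
  coefficient of dy ∧ dz: ∂f_3/∂y - ∂f_2/∂z = ∂(x^2)/∂y - ∂(3*x*z - 3*x + 2*y*z)/∂z = -3*x - 2*y
Assembling: d(omega) = (3*z - 6) dx ∧ dy + (2*x + 8*z) dx ∧ dz + (-3*x - 2*y) dy ∧ dz.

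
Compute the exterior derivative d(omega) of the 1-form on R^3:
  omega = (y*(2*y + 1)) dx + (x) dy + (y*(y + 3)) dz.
d(omega) = (-4*y) dx ∧ dy + (2*y + 3) dy ∧ dz

For a 1-form omega = sum_i f_i dx_i, the exterior derivative is
  d(omega) = sum_{i < j} (∂f_j/∂x_i - ∂f_i/∂x_j) dx_i ∧ dx_j.
  coefficient of dx ∧ dy: ∂f_2/∂x - ∂f_1/∂y = ∂(x)/∂x - ∂(y*(2*y + 1))/∂y = -4*y
  coefficient of dy ∧ dz: ∂f_3/∂y - ∂f_2/∂z = ∂(y*(y + 3))/∂y - ∂(x)/∂z = 2*y + 3
Assembling: d(omega) = (-4*y) dx ∧ dy + (2*y + 3) dy ∧ dz.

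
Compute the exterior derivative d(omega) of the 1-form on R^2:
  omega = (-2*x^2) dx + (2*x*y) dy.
d(omega) = (2*y) dx ∧ dy

For a 1-form omega = sum_i f_i dx_i, the exterior derivative is
  d(omega) = sum_{i < j} (∂f_j/∂x_i - ∂f_i/∂x_j) dx_i ∧ dx_j.
  coefficient of dx ∧ dy: ∂f_2/∂x - ∂f_1/∂y = ∂(2*x*y)/∂x - ∂(-2*x^2)/∂y = 2*y
Assembling: d(omega) = (2*y) dx ∧ dy.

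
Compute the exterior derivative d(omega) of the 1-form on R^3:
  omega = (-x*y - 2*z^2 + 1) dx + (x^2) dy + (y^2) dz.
d(omega) = (3*x) dx ∧ dy + (4*z) dx ∧ dz + (2*y) dy ∧ dz

For a 1-form omega = sum_i f_i dx_i, the exterior derivative is
  d(omega) = sum_{i < j} (∂f_j/∂x_i - ∂f_i/∂x_j) dx_i ∧ dx_j.
  coefficient of dx ∧ dy: ∂f_2/∂x - ∂f_1/∂y = ∂(x^2)/∂x - ∂(-x*y - 2*z^2 + 1)/∂y = 3*x
  coefficient of dx ∧ dz: ∂f_3/∂x - ∂f_1/∂z = ∂(y^2)/∂x - ∂(-x*y - 2*z^2 + 1)/∂z = 4*z
  coefficient of dy ∧ dz: ∂f_3/∂y - ∂f_2/∂z = ∂(y^2)/∂y - ∂(x^2)/∂z = 2*y
Assembling: d(omega) = (3*x) dx ∧ dy + (4*z) dx ∧ dz + (2*y) dy ∧ dz.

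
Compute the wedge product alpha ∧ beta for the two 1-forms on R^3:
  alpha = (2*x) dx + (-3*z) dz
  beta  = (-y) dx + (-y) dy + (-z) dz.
alpha ∧ beta = (-2*x*y) dx ∧ dy + (-z*(2*x + 3*y)) dx ∧ dz + (-3*y*z) dy ∧ dz

Distribute the wedge, using dx_i ∧ dx_j = -dx_j ∧ dx_i and dx_i ∧ dx_i = 0. For each pair (i, j) with i < j, the coefficient of dx_i ∧ dx_j in alpha ∧ beta is (alpha_i * beta_j - alpha_j * beta_i). Collecting: alpha ∧ beta = (-2*x*y) dx ∧ dy + (-z*(2*x + 3*y)) dx ∧ dz + (-3*y*z) dy ∧ dz.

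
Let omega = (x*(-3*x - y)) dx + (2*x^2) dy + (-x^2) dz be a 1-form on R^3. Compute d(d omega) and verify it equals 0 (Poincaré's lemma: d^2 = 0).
d(d omega) = 0

Step 1: d omega = sum_{i<j} (∂f_j/∂x_i - ∂f_i/∂x_j) dx_i ∧ dx_j:
  coeff of dx ∧ dy: 5*x
  coeff of dx ∧ dz: -2*x
  coeff of dy ∧ dz: 0
Step 2: Apply d again to each 2-form coefficient. The only possible 3-form in R^3 is dx ∧ dy ∧ dz, with coefficient
  ∂(coeff of dy∧dz)/∂x - ∂(coeff of dx∧dz)/∂y + ∂(coeff of dx∧dy)/∂z
  = ∂/∂x (0) - ∂/∂y (-2*x) + ∂/∂z (5*x).
Each of these terms simplifies to sums of mixed partials that cancel in pairs. The result is 0 (by equality of mixed partials for smooth functions — Schwarz / Clairaut).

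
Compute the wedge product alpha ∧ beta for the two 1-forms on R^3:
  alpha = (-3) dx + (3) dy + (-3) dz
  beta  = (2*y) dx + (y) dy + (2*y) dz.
alpha ∧ beta = (-9*y) dx ∧ dy + (9*y) dy ∧ dz

Distribute the wedge, using dx_i ∧ dx_j = -dx_j ∧ dx_i and dx_i ∧ dx_i = 0. For each pair (i, j) with i < j, the coefficient of dx_i ∧ dx_j in alpha ∧ beta is (alpha_i * beta_j - alpha_j * beta_i). Collecting: alpha ∧ beta = (-9*y) dx ∧ dy + (9*y) dy ∧ dz.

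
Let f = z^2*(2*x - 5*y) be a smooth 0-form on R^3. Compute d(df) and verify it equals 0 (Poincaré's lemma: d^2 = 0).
d(df) = 0

Step 1: df = sum_i (∂f/∂x_i) dx_i = (2*z^2) dx + (-5*z^2) dy + (2*z*(2*x - 5*y)) dz.
Step 2: Apply d again. Using the 1-form formula, the coefficient of dx ∧ dy in d(df) is ∂^2 f/∂x ∂y - ∂^2 f/∂y ∂x = (0) - (0) = 0 (equality of mixed partials for smooth f).
Similarly for dx ∧ dz and dy ∧ dz — all coefficients vanish. So d(df) = 0.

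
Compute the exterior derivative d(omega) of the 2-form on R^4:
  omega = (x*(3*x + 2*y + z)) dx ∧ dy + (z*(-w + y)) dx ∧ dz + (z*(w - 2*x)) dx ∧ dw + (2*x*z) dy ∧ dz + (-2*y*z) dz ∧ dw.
d(omega) = (x + z) dx ∧ dy ∧ dz + (-w + 2*x - z) dx ∧ dz ∧ dw + (-2*z) dy ∧ dz ∧ dw

For a 2-form omega = sum_{i<j} g_{ij} dx_i ∧ dx_j, the exterior derivative is
  d(omega) = sum_{i<j} d(g_{ij}) ∧ dx_i ∧ dx_j = sum_{i<j, k} (∂g_{ij}/∂x_k) dx_k ∧ dx_i ∧ dx_j.
Expand each term, using dx_k ∧ dx_i ∧ dx_j = sgn(permutation) dx_{(a)} ∧ dx_{(b)} ∧ dx_{(c)} with (a < b < c) sorted:
  d(x*(3*x + 2*y + z)) includes (∂/∂z)(x*(3*x + 2*y + z)) dz = (x) dz, which multiplied by dx ∧ dy gives (x) dx ∧ dy ∧ dz
  d(z*(-w + y)) includes (∂/∂y)(z*(-w + y)) dy = (z) dy, which multiplied by dx ∧ dz gives (-z) dx ∧ dy ∧ dz
  d(z*(-w + y)) includes (∂/∂w)(z*(-w + y)) dw = (-z) dw, which multiplied by dx ∧ dz gives (-z) dx ∧ dz ∧ dw
  d(z*(w - 2*x)) includes (∂/∂z)(z*(w - 2*x)) dz = (w - 2*x) dz, which multiplied by dx ∧ dw gives (-w + 2*x) dx ∧ dz ∧ dw
  d(2*x*z) includes (∂/∂x)(2*x*z) dx = (2*z) dx, which multiplied by dy ∧ dz gives (2*z) dx ∧ dy ∧ dz
  d(-2*y*z) includes (∂/∂y)(-2*y*z) dy = (-2*z) dy, which multiplied by dz ∧ dw gives (-2*z) dy ∧ dz ∧ dw
Collecting like 3-forms: d(omega) = (x + z) dx ∧ dy ∧ dz + (-w + 2*x - z) dx ∧ dz ∧ dw + (-2*z) dy ∧ dz ∧ dw.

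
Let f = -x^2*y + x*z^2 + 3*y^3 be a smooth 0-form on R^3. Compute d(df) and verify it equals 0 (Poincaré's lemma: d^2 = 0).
d(df) = 0

Step 1: df = sum_i (∂f/∂x_i) dx_i = (-2*x*y + z^2) dx + (-x^2 + 9*y^2) dy + (2*x*z) dz.
Step 2: Apply d again. Using the 1-form formula, the coefficient of dx ∧ dy in d(df) is ∂^2 f/∂x ∂y - ∂^2 f/∂y ∂x = (-2*x) - (-2*x) = 0 (equality of mixed partials for smooth f).
Similarly for dx ∧ dz and dy ∧ dz — all coefficients vanish. So d(df) = 0.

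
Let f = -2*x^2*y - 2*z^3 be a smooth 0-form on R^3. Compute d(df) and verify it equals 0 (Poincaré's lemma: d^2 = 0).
d(df) = 0

Step 1: df = sum_i (∂f/∂x_i) dx_i = (-4*x*y) dx + (-2*x^2) dy + (-6*z^2) dz.
Step 2: Apply d again. Using the 1-form formula, the coefficient of dx ∧ dy in d(df) is ∂^2 f/∂x ∂y - ∂^2 f/∂y ∂x = (-4*x) - (-4*x) = 0 (equality of mixed partials for smooth f).
Similarly for dx ∧ dz and dy ∧ dz — all coefficients vanish. So d(df) = 0.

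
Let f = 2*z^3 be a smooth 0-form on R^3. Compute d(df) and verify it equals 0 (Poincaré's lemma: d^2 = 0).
d(df) = 0

Step 1: df = sum_i (∂f/∂x_i) dx_i = (0) dx + (0) dy + (6*z^2) dz.
Step 2: Apply d again. Using the 1-form formula, the coefficient of dx ∧ dy in d(df) is ∂^2 f/∂x ∂y - ∂^2 f/∂y ∂x = (0) - (0) = 0 (equality of mixed partials for smooth f).
Similarly for dx ∧ dz and dy ∧ dz — all coefficients vanish. So d(df) = 0.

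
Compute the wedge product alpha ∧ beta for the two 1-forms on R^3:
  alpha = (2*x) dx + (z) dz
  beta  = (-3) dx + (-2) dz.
alpha ∧ beta = (-4*x + 3*z) dx ∧ dz

Distribute the wedge, using dx_i ∧ dx_j = -dx_j ∧ dx_i and dx_i ∧ dx_i = 0. For each pair (i, j) with i < j, the coefficient of dx_i ∧ dx_j in alpha ∧ beta is (alpha_i * beta_j - alpha_j * beta_i). Collecting: alpha ∧ beta = (-4*x + 3*z) dx ∧ dz.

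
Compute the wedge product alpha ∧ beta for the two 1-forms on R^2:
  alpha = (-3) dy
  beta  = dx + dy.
alpha ∧ beta = (3) dx ∧ dy

Distribute the wedge, using dx_i ∧ dx_j = -dx_j ∧ dx_i and dx_i ∧ dx_i = 0. For each pair (i, j) with i < j, the coefficient of dx_i ∧ dx_j in alpha ∧ beta is (alpha_i * beta_j - alpha_j * beta_i). Collecting: alpha ∧ beta = (3) dx ∧ dy.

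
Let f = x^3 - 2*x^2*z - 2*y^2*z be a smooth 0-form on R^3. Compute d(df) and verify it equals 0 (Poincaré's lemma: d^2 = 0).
d(df) = 0

Step 1: df = sum_i (∂f/∂x_i) dx_i = (x*(3*x - 4*z)) dx + (-4*y*z) dy + (-2*x^2 - 2*y^2) dz.
Step 2: Apply d again. Using the 1-form formula, the coefficient of dx ∧ dy in d(df) is ∂^2 f/∂x ∂y - ∂^2 f/∂y ∂x = (0) - (0) = 0 (equality of mixed partials for smooth f).
Similarly for dx ∧ dz and dy ∧ dz — all coefficients vanish. So d(df) = 0.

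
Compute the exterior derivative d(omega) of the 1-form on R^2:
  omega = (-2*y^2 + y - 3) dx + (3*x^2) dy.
d(omega) = (6*x + 4*y - 1) dx ∧ dy

For a 1-form omega = sum_i f_i dx_i, the exterior derivative is
  d(omega) = sum_{i < j} (∂f_j/∂x_i - ∂f_i/∂x_j) dx_i ∧ dx_j.
  coefficient of dx ∧ dy: ∂f_2/∂x - ∂f_1/∂y = ∂(3*x^2)/∂x - ∂(-2*y^2 + y - 3)/∂y = 6*x + 4*y - 1
Assembling: d(omega) = (6*x + 4*y - 1) dx ∧ dy.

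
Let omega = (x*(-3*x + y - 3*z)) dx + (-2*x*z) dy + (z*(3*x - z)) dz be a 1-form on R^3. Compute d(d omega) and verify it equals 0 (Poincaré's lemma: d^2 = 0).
d(d omega) = 0

Step 1: d omega = sum_{i<j} (∂f_j/∂x_i - ∂f_i/∂x_j) dx_i ∧ dx_j:
  coeff of dx ∧ dy: -x - 2*z
  coeff of dx ∧ dz: 3*x + 3*z
  coeff of dy ∧ dz: 2*x
Step 2: Apply d again to each 2-form coefficient. The only possible 3-form in R^3 is dx ∧ dy ∧ dz, with coefficient
  ∂(coeff of dy∧dz)/∂x - ∂(coeff of dx∧dz)/∂y + ∂(coeff of dx∧dy)/∂z
  = ∂/∂x (2*x) - ∂/∂y (3*x + 3*z) + ∂/∂z (-x - 2*z).
Each of these terms simplifies to sums of mixed partials that cancel in pairs. The result is 0 (by equality of mixed partials for smooth functions — Schwarz / Clairaut).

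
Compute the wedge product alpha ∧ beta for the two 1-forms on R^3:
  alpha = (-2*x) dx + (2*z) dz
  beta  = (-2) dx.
alpha ∧ beta = (4*z) dx ∧ dz

Distribute the wedge, using dx_i ∧ dx_j = -dx_j ∧ dx_i and dx_i ∧ dx_i = 0. For each pair (i, j) with i < j, the coefficient of dx_i ∧ dx_j in alpha ∧ beta is (alpha_i * beta_j - alpha_j * beta_i). Collecting: alpha ∧ beta = (4*z) dx ∧ dz.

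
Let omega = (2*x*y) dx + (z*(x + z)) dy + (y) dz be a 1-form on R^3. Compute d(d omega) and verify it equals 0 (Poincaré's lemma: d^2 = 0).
d(d omega) = 0

Step 1: d omega = sum_{i<j} (∂f_j/∂x_i - ∂f_i/∂x_j) dx_i ∧ dx_j:
  coeff of dx ∧ dy: -2*x + z
  coeff of dx ∧ dz: 0
  coeff of dy ∧ dz: -x - 2*z + 1
Step 2: Apply d again to each 2-form coefficient. The only possible 3-form in R^3 is dx ∧ dy ∧ dz, with coefficient
  ∂(coeff of dy∧dz)/∂x - ∂(coeff of dx∧dz)/∂y + ∂(coeff of dx∧dy)/∂z
  = ∂/∂x (-x - 2*z + 1) - ∂/∂y (0) + ∂/∂z (-2*x + z).
Each of these terms simplifies to sums of mixed partials that cancel in pairs. The result is 0 (by equality of mixed partials for smooth functions — Schwarz / Clairaut).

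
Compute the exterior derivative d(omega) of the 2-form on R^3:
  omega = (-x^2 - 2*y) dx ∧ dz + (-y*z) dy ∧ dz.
d(omega) = (2) dx ∧ dy ∧ dz

For a 2-form omega = sum_{i<j} g_{ij} dx_i ∧ dx_j, the exterior derivative is
  d(omega) = sum_{i<j} d(g_{ij}) ∧ dx_i ∧ dx_j = sum_{i<j, k} (∂g_{ij}/∂x_k) dx_k ∧ dx_i ∧ dx_j.
Expand each term, using dx_k ∧ dx_i ∧ dx_j = sgn(permutation) dx_{(a)} ∧ dx_{(b)} ∧ dx_{(c)} with (a < b < c) sorted:
  d(-x^2 - 2*y) includes (∂/∂y)(-x^2 - 2*y) dy = (-2) dy, which multiplied by dx ∧ dz gives (2) dx ∧ dy ∧ dz
Collecting like 3-forms: d(omega) = (2) dx ∧ dy ∧ dz.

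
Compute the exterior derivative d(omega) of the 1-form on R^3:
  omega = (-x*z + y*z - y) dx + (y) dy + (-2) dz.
d(omega) = (1 - z) dx ∧ dy + (x - y) dx ∧ dz

For a 1-form omega = sum_i f_i dx_i, the exterior derivative is
  d(omega) = sum_{i < j} (∂f_j/∂x_i - ∂f_i/∂x_j) dx_i ∧ dx_j.
  coefficient of dx ∧ dy: ∂f_2/∂x - ∂f_1/∂y = ∂(y)/∂x - ∂(-x*z + y*z - y)/∂y = 1 - z
  coefficient of dx ∧ dz: ∂f_3/∂x - ∂f_1/∂z = ∂(-2)/∂x - ∂(-x*z + y*z - y)/∂z = x - y
Assembling: d(omega) = (1 - z) dx ∧ dy + (x - y) dx ∧ dz.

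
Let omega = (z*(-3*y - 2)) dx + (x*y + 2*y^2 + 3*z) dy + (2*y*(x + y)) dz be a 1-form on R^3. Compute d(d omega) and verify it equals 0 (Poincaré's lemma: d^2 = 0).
d(d omega) = 0

Step 1: d omega = sum_{i<j} (∂f_j/∂x_i - ∂f_i/∂x_j) dx_i ∧ dx_j:
  coeff of dx ∧ dy: y + 3*z
  coeff of dx ∧ dz: 5*y + 2
  coeff of dy ∧ dz: 2*x + 4*y - 3
Step 2: Apply d again to each 2-form coefficient. The only possible 3-form in R^3 is dx ∧ dy ∧ dz, with coefficient
  ∂(coeff of dy∧dz)/∂x - ∂(coeff of dx∧dz)/∂y + ∂(coeff of dx∧dy)/∂z
  = ∂/∂x (2*x + 4*y - 3) - ∂/∂y (5*y + 2) + ∂/∂z (y + 3*z).
Each of these terms simplifies to sums of mixed partials that cancel in pairs. The result is 0 (by equality of mixed partials for smooth functions — Schwarz / Clairaut).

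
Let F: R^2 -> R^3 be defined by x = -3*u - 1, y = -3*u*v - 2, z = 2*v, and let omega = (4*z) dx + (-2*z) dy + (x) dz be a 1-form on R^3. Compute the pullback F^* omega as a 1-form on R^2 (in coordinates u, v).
F^* omega = (12*v*(v - 2)) du + (12*u*v - 6*u - 2) dv

Using F^*(f dg) = (f ∘ F) d(g ∘ F), substitute each coordinate x_i by F_i(u, v) in f_i, and replace dx_i by d F_i = (∂F_i/∂u) du + (∂F_i/∂v) dv.
  For the x component: f_1(F) = 8*v; d F_1 = (-3) du + (0) dv
  For the y component: f_2(F) = -4*v; d F_2 = (-3*v) du + (-3*u) dv
  For the z component: f_3(F) = -3*u - 1; d F_3 = (0) du + (2) dv
Combining and collecting du, dv coefficients:
  coeff of du: 12*v*(v - 2)
  coeff of dv: 12*u*v - 6*u - 2
F^* omega = (12*v*(v - 2)) du + (12*u*v - 6*u - 2) dv.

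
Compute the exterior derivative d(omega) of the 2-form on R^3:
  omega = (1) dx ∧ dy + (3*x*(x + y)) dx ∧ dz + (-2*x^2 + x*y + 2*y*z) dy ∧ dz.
d(omega) = (-7*x + y) dx ∧ dy ∧ dz

For a 2-form omega = sum_{i<j} g_{ij} dx_i ∧ dx_j, the exterior derivative is
  d(omega) = sum_{i<j} d(g_{ij}) ∧ dx_i ∧ dx_j = sum_{i<j, k} (∂g_{ij}/∂x_k) dx_k ∧ dx_i ∧ dx_j.
Expand each term, using dx_k ∧ dx_i ∧ dx_j = sgn(permutation) dx_{(a)} ∧ dx_{(b)} ∧ dx_{(c)} with (a < b < c) sorted:
  d(3*x*(x + y)) includes (∂/∂y)(3*x*(x + y)) dy = (3*x) dy, which multiplied by dx ∧ dz gives (-3*x) dx ∧ dy ∧ dz
  d(-2*x^2 + x*y + 2*y*z) includes (∂/∂x)(-2*x^2 + x*y + 2*y*z) dx = (-4*x + y) dx, which multiplied by dy ∧ dz gives (-4*x + y) dx ∧ dy ∧ dz
Collecting like 3-forms: d(omega) = (-7*x + y) dx ∧ dy ∧ dz.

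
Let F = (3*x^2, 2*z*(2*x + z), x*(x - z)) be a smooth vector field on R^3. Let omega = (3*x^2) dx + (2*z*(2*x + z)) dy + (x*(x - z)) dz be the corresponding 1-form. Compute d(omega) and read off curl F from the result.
d(omega) = (-4*x - 4*z) dy ∧ dz + (-2*x + z) dz ∧ dx + (4*z) dx ∧ dy; curl F = (-4*x - 4*z, -2*x + z, 4*z)

d omega = sum_{i<j} (∂f_j/∂x_i - ∂f_i/∂x_j) dx_i ∧ dx_j. Under the identification (dy ∧ dz, dz ∧ dx, dx ∧ dy) ↔ (e_x, e_y, e_z), the coefficients are exactly the components of curl F. Compute:
  ∂R/∂y - ∂Q/∂z = (0) - (4*x + 4*z) = -4*x - 4*z
  ∂P/∂z - ∂R/∂x = (0) - (2*x - z) = -2*x + z
  ∂Q/∂x - ∂P/∂y = (4*z) - (0) = 4*z.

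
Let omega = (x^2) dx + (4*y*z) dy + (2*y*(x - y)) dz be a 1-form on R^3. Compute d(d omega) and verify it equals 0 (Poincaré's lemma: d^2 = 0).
d(d omega) = 0

Step 1: d omega = sum_{i<j} (∂f_j/∂x_i - ∂f_i/∂x_j) dx_i ∧ dx_j:
  coeff of dx ∧ dy: 0
  coeff of dx ∧ dz: 2*y
  coeff of dy ∧ dz: 2*x - 8*y
Step 2: Apply d again to each 2-form coefficient. The only possible 3-form in R^3 is dx ∧ dy ∧ dz, with coefficient
  ∂(coeff of dy∧dz)/∂x - ∂(coeff of dx∧dz)/∂y + ∂(coeff of dx∧dy)/∂z
  = ∂/∂x (2*x - 8*y) - ∂/∂y (2*y) + ∂/∂z (0).
Each of these terms simplifies to sums of mixed partials that cancel in pairs. The result is 0 (by equality of mixed partials for smooth functions — Schwarz / Clairaut).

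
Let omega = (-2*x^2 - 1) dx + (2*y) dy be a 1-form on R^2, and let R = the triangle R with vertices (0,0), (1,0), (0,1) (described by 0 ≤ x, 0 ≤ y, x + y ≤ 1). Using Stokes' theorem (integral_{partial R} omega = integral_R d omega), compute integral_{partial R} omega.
integral_(partial R) omega = 0

Stokes: integral_partial_R omega = integral_R d omega with d omega = (∂Q/∂x - ∂P/∂y) dx ∧ dy.
  ∂Q/∂x = 0
  ∂P/∂y = 0
  integrand = ∂Q/∂x - ∂P/∂y = 0.
Integrating over R: integral_0^1 integral_0^{1-x} (0) dy dx = 0.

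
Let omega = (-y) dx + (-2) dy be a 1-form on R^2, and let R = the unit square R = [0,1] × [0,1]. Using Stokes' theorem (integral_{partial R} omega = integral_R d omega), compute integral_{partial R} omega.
integral_(partial R) omega = 1

Stokes: integral_partial_R omega = integral_R d omega with d omega = (∂Q/∂x - ∂P/∂y) dx ∧ dy.
  ∂Q/∂x = 0
  ∂P/∂y = -1
  integrand = ∂Q/∂x - ∂P/∂y = 1.
Integrating over R: integral_0^1 integral_0^1 (1) dx dy = 1.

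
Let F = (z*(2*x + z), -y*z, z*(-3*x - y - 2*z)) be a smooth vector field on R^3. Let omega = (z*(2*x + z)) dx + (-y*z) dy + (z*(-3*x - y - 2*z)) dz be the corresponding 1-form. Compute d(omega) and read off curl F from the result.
d(omega) = (y - z) dy ∧ dz + (2*x + 5*z) dz ∧ dx + (0) dx ∧ dy; curl F = (y - z, 2*x + 5*z, 0)

d omega = sum_{i<j} (∂f_j/∂x_i - ∂f_i/∂x_j) dx_i ∧ dx_j. Under the identification (dy ∧ dz, dz ∧ dx, dx ∧ dy) ↔ (e_x, e_y, e_z), the coefficients are exactly the components of curl F. Compute:
  ∂R/∂y - ∂Q/∂z = (-z) - (-y) = y - z
  ∂P/∂z - ∂R/∂x = (2*x + 2*z) - (-3*z) = 2*x + 5*z
  ∂Q/∂x - ∂P/∂y = (0) - (0) = 0.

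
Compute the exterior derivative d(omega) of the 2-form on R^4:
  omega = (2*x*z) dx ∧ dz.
d(omega) = 0

For a 2-form omega = sum_{i<j} g_{ij} dx_i ∧ dx_j, the exterior derivative is
  d(omega) = sum_{i<j} d(g_{ij}) ∧ dx_i ∧ dx_j = sum_{i<j, k} (∂g_{ij}/∂x_k) dx_k ∧ dx_i ∧ dx_j.
Expand each term, using dx_k ∧ dx_i ∧ dx_j = sgn(permutation) dx_{(a)} ∧ dx_{(b)} ∧ dx_{(c)} with (a < b < c) sorted:

Collecting like 3-forms: d(omega) = 0.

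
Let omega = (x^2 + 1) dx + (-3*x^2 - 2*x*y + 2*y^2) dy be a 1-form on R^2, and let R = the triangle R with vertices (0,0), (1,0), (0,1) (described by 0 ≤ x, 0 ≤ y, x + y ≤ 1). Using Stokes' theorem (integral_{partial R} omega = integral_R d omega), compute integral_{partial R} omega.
integral_(partial R) omega = -4/3

Stokes: integral_partial_R omega = integral_R d omega with d omega = (∂Q/∂x - ∂P/∂y) dx ∧ dy.
  ∂Q/∂x = -6*x - 2*y
  ∂P/∂y = 0
  integrand = ∂Q/∂x - ∂P/∂y = -6*x - 2*y.
Integrating over R: integral_0^1 integral_0^{1-x} (-6*x - 2*y) dy dx = -4/3.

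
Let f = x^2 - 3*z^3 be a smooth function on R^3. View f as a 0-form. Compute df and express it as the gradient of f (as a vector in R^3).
df = (2*x) dx + (0) dy + (-9*z^2) dz; grad f = (2*x, 0, -9*z^2)

For a 0-form f, d f = (∂f/∂x) dx + (∂f/∂y) dy + (∂f/∂z) dz. The components of the vector representation are exactly the entries of grad f in Cartesian coordinates:
  ∂f/∂x = 2*x
  ∂f/∂y = 0
  ∂f/∂z = -9*z^2.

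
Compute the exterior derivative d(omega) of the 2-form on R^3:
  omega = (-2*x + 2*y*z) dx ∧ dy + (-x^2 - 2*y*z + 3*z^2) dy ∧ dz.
d(omega) = (-2*x + 2*y) dx ∧ dy ∧ dz

For a 2-form omega = sum_{i<j} g_{ij} dx_i ∧ dx_j, the exterior derivative is
  d(omega) = sum_{i<j} d(g_{ij}) ∧ dx_i ∧ dx_j = sum_{i<j, k} (∂g_{ij}/∂x_k) dx_k ∧ dx_i ∧ dx_j.
Expand each term, using dx_k ∧ dx_i ∧ dx_j = sgn(permutation) dx_{(a)} ∧ dx_{(b)} ∧ dx_{(c)} with (a < b < c) sorted:
  d(-2*x + 2*y*z) includes (∂/∂z)(-2*x + 2*y*z) dz = (2*y) dz, which multiplied by dx ∧ dy gives (2*y) dx ∧ dy ∧ dz
  d(-x^2 - 2*y*z + 3*z^2) includes (∂/∂x)(-x^2 - 2*y*z + 3*z^2) dx = (-2*x) dx, which multiplied by dy ∧ dz gives (-2*x) dx ∧ dy ∧ dz
Collecting like 3-forms: d(omega) = (-2*x + 2*y) dx ∧ dy ∧ dz.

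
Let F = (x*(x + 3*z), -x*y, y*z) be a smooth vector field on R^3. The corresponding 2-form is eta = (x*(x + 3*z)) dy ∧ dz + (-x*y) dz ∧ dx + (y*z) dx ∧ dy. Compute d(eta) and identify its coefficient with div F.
d(eta) = (x + y + 3*z) dx ∧ dy ∧ dz; div F = x + y + 3*z

For a 2-form in R^3 of the form above, applying d gives a 3-form with coefficient ∂P/∂x + ∂Q/∂y + ∂R/∂z:
  ∂P/∂x = 2*x + 3*z
  ∂Q/∂y = -x
  ∂R/∂z = y
Sum = x + y + 3*z, which is exactly div F.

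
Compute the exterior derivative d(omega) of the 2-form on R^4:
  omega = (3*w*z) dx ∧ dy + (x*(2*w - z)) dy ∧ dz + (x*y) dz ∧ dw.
d(omega) = (5*w - z) dx ∧ dy ∧ dz + (3*z) dx ∧ dy ∧ dw + (3*x) dy ∧ dz ∧ dw + (y) dx ∧ dz ∧ dw

For a 2-form omega = sum_{i<j} g_{ij} dx_i ∧ dx_j, the exterior derivative is
  d(omega) = sum_{i<j} d(g_{ij}) ∧ dx_i ∧ dx_j = sum_{i<j, k} (∂g_{ij}/∂x_k) dx_k ∧ dx_i ∧ dx_j.
Expand each term, using dx_k ∧ dx_i ∧ dx_j = sgn(permutation) dx_{(a)} ∧ dx_{(b)} ∧ dx_{(c)} with (a < b < c) sorted:
  d(3*w*z) includes (∂/∂z)(3*w*z) dz = (3*w) dz, which multiplied by dx ∧ dy gives (3*w) dx ∧ dy ∧ dz
  d(3*w*z) includes (∂/∂w)(3*w*z) dw = (3*z) dw, which multiplied by dx ∧ dy gives (3*z) dx ∧ dy ∧ dw
  d(x*(2*w - z)) includes (∂/∂x)(x*(2*w - z)) dx = (2*w - z) dx, which multiplied by dy ∧ dz gives (2*w - z) dx ∧ dy ∧ dz
  d(x*(2*w - z)) includes (∂/∂w)(x*(2*w - z)) dw = (2*x) dw, which multiplied by dy ∧ dz gives (2*x) dy ∧ dz ∧ dw
  d(x*y) includes (∂/∂x)(x*y) dx = (y) dx, which multiplied by dz ∧ dw gives (y) dx ∧ dz ∧ dw
  d(x*y) includes (∂/∂y)(x*y) dy = (x) dy, which multiplied by dz ∧ dw gives (x) dy ∧ dz ∧ dw
Collecting like 3-forms: d(omega) = (5*w - z) dx ∧ dy ∧ dz + (3*z) dx ∧ dy ∧ dw + (3*x) dy ∧ dz ∧ dw + (y) dx ∧ dz ∧ dw.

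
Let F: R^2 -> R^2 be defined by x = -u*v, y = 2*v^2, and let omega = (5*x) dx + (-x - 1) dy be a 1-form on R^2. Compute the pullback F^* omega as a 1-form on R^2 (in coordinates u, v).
F^* omega = (5*u*v^2) du + (v*(5*u^2 + 4*u*v - 4)) dv

Using F^*(f dg) = (f ∘ F) d(g ∘ F), substitute each coordinate x_i by F_i(u, v) in f_i, and replace dx_i by d F_i = (∂F_i/∂u) du + (∂F_i/∂v) dv.
  For the x component: f_1(F) = -5*u*v; d F_1 = (-v) du + (-u) dv
  For the y component: f_2(F) = u*v - 1; d F_2 = (0) du + (4*v) dv
Combining and collecting du, dv coefficients:
  coeff of du: 5*u*v^2
  coeff of dv: v*(5*u^2 + 4*u*v - 4)
F^* omega = (5*u*v^2) du + (v*(5*u^2 + 4*u*v - 4)) dv.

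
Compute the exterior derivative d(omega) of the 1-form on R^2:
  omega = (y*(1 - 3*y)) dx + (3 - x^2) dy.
d(omega) = (-2*x + 6*y - 1) dx ∧ dy

For a 1-form omega = sum_i f_i dx_i, the exterior derivative is
  d(omega) = sum_{i < j} (∂f_j/∂x_i - ∂f_i/∂x_j) dx_i ∧ dx_j.
  coefficient of dx ∧ dy: ∂f_2/∂x - ∂f_1/∂y = ∂(3 - x^2)/∂x - ∂(y*(1 - 3*y))/∂y = -2*x + 6*y - 1
Assembling: d(omega) = (-2*x + 6*y - 1) dx ∧ dy.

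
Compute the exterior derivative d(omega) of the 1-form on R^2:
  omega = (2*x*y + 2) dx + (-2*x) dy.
d(omega) = (-2*x - 2) dx ∧ dy

For a 1-form omega = sum_i f_i dx_i, the exterior derivative is
  d(omega) = sum_{i < j} (∂f_j/∂x_i - ∂f_i/∂x_j) dx_i ∧ dx_j.
  coefficient of dx ∧ dy: ∂f_2/∂x - ∂f_1/∂y = ∂(-2*x)/∂x - ∂(2*x*y + 2)/∂y = -2*x - 2
Assembling: d(omega) = (-2*x - 2) dx ∧ dy.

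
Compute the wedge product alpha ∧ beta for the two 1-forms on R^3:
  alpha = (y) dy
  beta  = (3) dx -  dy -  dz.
alpha ∧ beta = (-3*y) dx ∧ dy + (-y) dy ∧ dz

Distribute the wedge, using dx_i ∧ dx_j = -dx_j ∧ dx_i and dx_i ∧ dx_i = 0. For each pair (i, j) with i < j, the coefficient of dx_i ∧ dx_j in alpha ∧ beta is (alpha_i * beta_j - alpha_j * beta_i). Collecting: alpha ∧ beta = (-3*y) dx ∧ dy + (-y) dy ∧ dz.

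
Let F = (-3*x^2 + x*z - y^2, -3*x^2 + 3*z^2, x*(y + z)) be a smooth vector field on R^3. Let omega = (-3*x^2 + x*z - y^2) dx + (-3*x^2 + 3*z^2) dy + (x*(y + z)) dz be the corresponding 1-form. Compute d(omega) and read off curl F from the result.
d(omega) = (x - 6*z) dy ∧ dz + (x - y - z) dz ∧ dx + (-6*x + 2*y) dx ∧ dy; curl F = (x - 6*z, x - y - z, -6*x + 2*y)

d omega = sum_{i<j} (∂f_j/∂x_i - ∂f_i/∂x_j) dx_i ∧ dx_j. Under the identification (dy ∧ dz, dz ∧ dx, dx ∧ dy) ↔ (e_x, e_y, e_z), the coefficients are exactly the components of curl F. Compute:
  ∂R/∂y - ∂Q/∂z = (x) - (6*z) = x - 6*z
  ∂P/∂z - ∂R/∂x = (x) - (y + z) = x - y - z
  ∂Q/∂x - ∂P/∂y = (-6*x) - (-2*y) = -6*x + 2*y.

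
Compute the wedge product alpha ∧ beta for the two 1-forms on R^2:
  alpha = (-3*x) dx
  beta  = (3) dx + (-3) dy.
alpha ∧ beta = (9*x) dx ∧ dy

Distribute the wedge, using dx_i ∧ dx_j = -dx_j ∧ dx_i and dx_i ∧ dx_i = 0. For each pair (i, j) with i < j, the coefficient of dx_i ∧ dx_j in alpha ∧ beta is (alpha_i * beta_j - alpha_j * beta_i). Collecting: alpha ∧ beta = (9*x) dx ∧ dy.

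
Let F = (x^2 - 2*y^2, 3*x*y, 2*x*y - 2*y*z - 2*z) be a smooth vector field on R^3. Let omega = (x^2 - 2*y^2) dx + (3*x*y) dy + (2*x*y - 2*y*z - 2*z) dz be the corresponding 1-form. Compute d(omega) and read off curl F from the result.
d(omega) = (2*x - 2*z) dy ∧ dz + (-2*y) dz ∧ dx + (7*y) dx ∧ dy; curl F = (2*x - 2*z, -2*y, 7*y)

d omega = sum_{i<j} (∂f_j/∂x_i - ∂f_i/∂x_j) dx_i ∧ dx_j. Under the identification (dy ∧ dz, dz ∧ dx, dx ∧ dy) ↔ (e_x, e_y, e_z), the coefficients are exactly the components of curl F. Compute:
  ∂R/∂y - ∂Q/∂z = (2*x - 2*z) - (0) = 2*x - 2*z
  ∂P/∂z - ∂R/∂x = (0) - (2*y) = -2*y
  ∂Q/∂x - ∂P/∂y = (3*y) - (-4*y) = 7*y.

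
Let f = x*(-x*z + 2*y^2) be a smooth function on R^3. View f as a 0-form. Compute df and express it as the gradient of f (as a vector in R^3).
df = (-2*x*z + 2*y^2) dx + (4*x*y) dy + (-x^2) dz; grad f = (-2*x*z + 2*y^2, 4*x*y, -x^2)

For a 0-form f, d f = (∂f/∂x) dx + (∂f/∂y) dy + (∂f/∂z) dz. The components of the vector representation are exactly the entries of grad f in Cartesian coordinates:
  ∂f/∂x = -2*x*z + 2*y^2
  ∂f/∂y = 4*x*y
  ∂f/∂z = -x^2.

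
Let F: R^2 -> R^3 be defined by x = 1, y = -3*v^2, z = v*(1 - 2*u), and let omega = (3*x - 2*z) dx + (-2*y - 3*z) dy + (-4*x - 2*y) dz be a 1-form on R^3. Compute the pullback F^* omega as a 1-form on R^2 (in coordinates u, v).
F^* omega = (-12*v^3 + 8*v) du + (-48*u*v^2 + 8*u - 36*v^3 + 24*v^2 - 4) dv

Using F^*(f dg) = (f ∘ F) d(g ∘ F), substitute each coordinate x_i by F_i(u, v) in f_i, and replace dx_i by d F_i = (∂F_i/∂u) du + (∂F_i/∂v) dv.
  For the x component: f_1(F) = 4*u*v - 2*v + 3; d F_1 = (0) du + (0) dv
  For the y component: f_2(F) = 3*v*(2*u + 2*v - 1); d F_2 = (0) du + (-6*v) dv
  For the z component: f_3(F) = 6*v^2 - 4; d F_3 = (-2*v) du + (1 - 2*u) dv
Combining and collecting du, dv coefficients:
  coeff of du: -12*v^3 + 8*v
  coeff of dv: -48*u*v^2 + 8*u - 36*v^3 + 24*v^2 - 4
F^* omega = (-12*v^3 + 8*v) du + (-48*u*v^2 + 8*u - 36*v^3 + 24*v^2 - 4) dv.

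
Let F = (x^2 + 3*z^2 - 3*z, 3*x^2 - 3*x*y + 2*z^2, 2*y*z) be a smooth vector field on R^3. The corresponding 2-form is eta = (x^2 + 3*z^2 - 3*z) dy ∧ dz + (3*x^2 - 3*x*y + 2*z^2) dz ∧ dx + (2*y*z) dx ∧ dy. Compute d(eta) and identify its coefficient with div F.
d(eta) = (-x + 2*y) dx ∧ dy ∧ dz; div F = -x + 2*y

For a 2-form in R^3 of the form above, applying d gives a 3-form with coefficient ∂P/∂x + ∂Q/∂y + ∂R/∂z:
  ∂P/∂x = 2*x
  ∂Q/∂y = -3*x
  ∂R/∂z = 2*y
Sum = -x + 2*y, which is exactly div F.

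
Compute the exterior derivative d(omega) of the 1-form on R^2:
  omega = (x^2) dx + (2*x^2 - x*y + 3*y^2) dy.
d(omega) = (4*x - y) dx ∧ dy

For a 1-form omega = sum_i f_i dx_i, the exterior derivative is
  d(omega) = sum_{i < j} (∂f_j/∂x_i - ∂f_i/∂x_j) dx_i ∧ dx_j.
  coefficient of dx ∧ dy: ∂f_2/∂x - ∂f_1/∂y = ∂(2*x^2 - x*y + 3*y^2)/∂x - ∂(x^2)/∂y = 4*x - y
Assembling: d(omega) = (4*x - y) dx ∧ dy.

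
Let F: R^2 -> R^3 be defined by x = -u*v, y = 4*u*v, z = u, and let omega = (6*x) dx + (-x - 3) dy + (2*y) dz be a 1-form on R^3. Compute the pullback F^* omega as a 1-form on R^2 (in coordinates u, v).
F^* omega = (2*v*(5*u*v + 4*u - 6)) du + (2*u*(5*u*v - 6)) dv

Using F^*(f dg) = (f ∘ F) d(g ∘ F), substitute each coordinate x_i by F_i(u, v) in f_i, and replace dx_i by d F_i = (∂F_i/∂u) du + (∂F_i/∂v) dv.
  For the x component: f_1(F) = -6*u*v; d F_1 = (-v) du + (-u) dv
  For the y component: f_2(F) = u*v - 3; d F_2 = (4*v) du + (4*u) dv
  For the z component: f_3(F) = 8*u*v; d F_3 = (1) du + (0) dv
Combining and collecting du, dv coefficients:
  coeff of du: 2*v*(5*u*v + 4*u - 6)
  coeff of dv: 2*u*(5*u*v - 6)
F^* omega = (2*v*(5*u*v + 4*u - 6)) du + (2*u*(5*u*v - 6)) dv.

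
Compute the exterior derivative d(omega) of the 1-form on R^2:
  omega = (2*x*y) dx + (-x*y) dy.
d(omega) = (-2*x - y) dx ∧ dy

For a 1-form omega = sum_i f_i dx_i, the exterior derivative is
  d(omega) = sum_{i < j} (∂f_j/∂x_i - ∂f_i/∂x_j) dx_i ∧ dx_j.
  coefficient of dx ∧ dy: ∂f_2/∂x - ∂f_1/∂y = ∂(-x*y)/∂x - ∂(2*x*y)/∂y = -2*x - y
Assembling: d(omega) = (-2*x - y) dx ∧ dy.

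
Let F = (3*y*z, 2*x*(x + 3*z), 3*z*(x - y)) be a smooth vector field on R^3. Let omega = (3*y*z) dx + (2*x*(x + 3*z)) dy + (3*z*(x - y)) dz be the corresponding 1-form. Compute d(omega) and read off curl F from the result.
d(omega) = (-6*x - 3*z) dy ∧ dz + (3*y - 3*z) dz ∧ dx + (4*x + 3*z) dx ∧ dy; curl F = (-6*x - 3*z, 3*y - 3*z, 4*x + 3*z)

d omega = sum_{i<j} (∂f_j/∂x_i - ∂f_i/∂x_j) dx_i ∧ dx_j. Under the identification (dy ∧ dz, dz ∧ dx, dx ∧ dy) ↔ (e_x, e_y, e_z), the coefficients are exactly the components of curl F. Compute:
  ∂R/∂y - ∂Q/∂z = (-3*z) - (6*x) = -6*x - 3*z
  ∂P/∂z - ∂R/∂x = (3*y) - (3*z) = 3*y - 3*z
  ∂Q/∂x - ∂P/∂y = (4*x + 6*z) - (3*z) = 4*x + 3*z.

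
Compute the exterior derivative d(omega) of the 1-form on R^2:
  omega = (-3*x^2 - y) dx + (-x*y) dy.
d(omega) = (1 - y) dx ∧ dy

For a 1-form omega = sum_i f_i dx_i, the exterior derivative is
  d(omega) = sum_{i < j} (∂f_j/∂x_i - ∂f_i/∂x_j) dx_i ∧ dx_j.
  coefficient of dx ∧ dy: ∂f_2/∂x - ∂f_1/∂y = ∂(-x*y)/∂x - ∂(-3*x^2 - y)/∂y = 1 - y
Assembling: d(omega) = (1 - y) dx ∧ dy.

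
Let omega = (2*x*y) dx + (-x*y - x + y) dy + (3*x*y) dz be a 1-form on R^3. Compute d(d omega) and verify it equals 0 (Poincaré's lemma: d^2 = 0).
d(d omega) = 0

Step 1: d omega = sum_{i<j} (∂f_j/∂x_i - ∂f_i/∂x_j) dx_i ∧ dx_j:
  coeff of dx ∧ dy: -2*x - y - 1
  coeff of dx ∧ dz: 3*y
  coeff of dy ∧ dz: 3*x
Step 2: Apply d again to each 2-form coefficient. The only possible 3-form in R^3 is dx ∧ dy ∧ dz, with coefficient
  ∂(coeff of dy∧dz)/∂x - ∂(coeff of dx∧dz)/∂y + ∂(coeff of dx∧dy)/∂z
  = ∂/∂x (3*x) - ∂/∂y (3*y) + ∂/∂z (-2*x - y - 1).
Each of these terms simplifies to sums of mixed partials that cancel in pairs. The result is 0 (by equality of mixed partials for smooth functions — Schwarz / Clairaut).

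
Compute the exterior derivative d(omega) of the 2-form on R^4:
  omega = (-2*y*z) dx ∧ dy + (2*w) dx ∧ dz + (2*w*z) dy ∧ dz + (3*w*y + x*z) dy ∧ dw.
d(omega) = (-2*y) dx ∧ dy ∧ dz + (2) dx ∧ dz ∧ dw + (-x + 2*z) dy ∧ dz ∧ dw + (z) dx ∧ dy ∧ dw

For a 2-form omega = sum_{i<j} g_{ij} dx_i ∧ dx_j, the exterior derivative is
  d(omega) = sum_{i<j} d(g_{ij}) ∧ dx_i ∧ dx_j = sum_{i<j, k} (∂g_{ij}/∂x_k) dx_k ∧ dx_i ∧ dx_j.
Expand each term, using dx_k ∧ dx_i ∧ dx_j = sgn(permutation) dx_{(a)} ∧ dx_{(b)} ∧ dx_{(c)} with (a < b < c) sorted:
  d(-2*y*z) includes (∂/∂z)(-2*y*z) dz = (-2*y) dz, which multiplied by dx ∧ dy gives (-2*y) dx ∧ dy ∧ dz
  d(2*w) includes (∂/∂w)(2*w) dw = (2) dw, which multiplied by dx ∧ dz gives (2) dx ∧ dz ∧ dw
  d(2*w*z) includes (∂/∂w)(2*w*z) dw = (2*z) dw, which multiplied by dy ∧ dz gives (2*z) dy ∧ dz ∧ dw
  d(3*w*y + x*z) includes (∂/∂x)(3*w*y + x*z) dx = (z) dx, which multiplied by dy ∧ dw gives (z) dx ∧ dy ∧ dw
  d(3*w*y + x*z) includes (∂/∂z)(3*w*y + x*z) dz = (x) dz, which multiplied by dy ∧ dw gives (-x) dy ∧ dz ∧ dw
Collecting like 3-forms: d(omega) = (-2*y) dx ∧ dy ∧ dz + (2) dx ∧ dz ∧ dw + (-x + 2*z) dy ∧ dz ∧ dw + (z) dx ∧ dy ∧ dw.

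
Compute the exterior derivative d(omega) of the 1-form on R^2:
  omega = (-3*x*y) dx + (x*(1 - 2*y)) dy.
d(omega) = (3*x - 2*y + 1) dx ∧ dy

For a 1-form omega = sum_i f_i dx_i, the exterior derivative is
  d(omega) = sum_{i < j} (∂f_j/∂x_i - ∂f_i/∂x_j) dx_i ∧ dx_j.
  coefficient of dx ∧ dy: ∂f_2/∂x - ∂f_1/∂y = ∂(x*(1 - 2*y))/∂x - ∂(-3*x*y)/∂y = 3*x - 2*y + 1
Assembling: d(omega) = (3*x - 2*y + 1) dx ∧ dy.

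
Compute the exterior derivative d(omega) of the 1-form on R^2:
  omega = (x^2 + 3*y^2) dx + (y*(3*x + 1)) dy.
d(omega) = (-3*y) dx ∧ dy

For a 1-form omega = sum_i f_i dx_i, the exterior derivative is
  d(omega) = sum_{i < j} (∂f_j/∂x_i - ∂f_i/∂x_j) dx_i ∧ dx_j.
  coefficient of dx ∧ dy: ∂f_2/∂x - ∂f_1/∂y = ∂(y*(3*x + 1))/∂x - ∂(x^2 + 3*y^2)/∂y = -3*y
Assembling: d(omega) = (-3*y) dx ∧ dy.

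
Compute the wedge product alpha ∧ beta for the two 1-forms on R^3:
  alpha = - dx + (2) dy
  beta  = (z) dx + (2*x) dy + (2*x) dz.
alpha ∧ beta = (-2*x - 2*z) dx ∧ dy + (-2*x) dx ∧ dz + (4*x) dy ∧ dz

Distribute the wedge, using dx_i ∧ dx_j = -dx_j ∧ dx_i and dx_i ∧ dx_i = 0. For each pair (i, j) with i < j, the coefficient of dx_i ∧ dx_j in alpha ∧ beta is (alpha_i * beta_j - alpha_j * beta_i). Collecting: alpha ∧ beta = (-2*x - 2*z) dx ∧ dy + (-2*x) dx ∧ dz + (4*x) dy ∧ dz.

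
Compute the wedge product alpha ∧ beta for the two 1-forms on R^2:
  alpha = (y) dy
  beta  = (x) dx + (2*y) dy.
alpha ∧ beta = (-x*y) dx ∧ dy

Distribute the wedge, using dx_i ∧ dx_j = -dx_j ∧ dx_i and dx_i ∧ dx_i = 0. For each pair (i, j) with i < j, the coefficient of dx_i ∧ dx_j in alpha ∧ beta is (alpha_i * beta_j - alpha_j * beta_i). Collecting: alpha ∧ beta = (-x*y) dx ∧ dy.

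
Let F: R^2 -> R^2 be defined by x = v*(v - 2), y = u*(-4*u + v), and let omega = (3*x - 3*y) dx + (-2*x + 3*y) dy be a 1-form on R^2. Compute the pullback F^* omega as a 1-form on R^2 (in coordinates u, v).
F^* omega = (96*u^3 - 36*u^2*v + 19*u*v^2 - 32*u*v - 2*v^3 + 4*v^2) du + (-12*u^3 + 27*u^2*v - 24*u^2 - 8*u*v^2 + 10*u*v + 6*v^3 - 18*v^2 + 12*v) dv

Using F^*(f dg) = (f ∘ F) d(g ∘ F), substitute each coordinate x_i by F_i(u, v) in f_i, and replace dx_i by d F_i = (∂F_i/∂u) du + (∂F_i/∂v) dv.
  For the x component: f_1(F) = 12*u^2 - 3*u*v + 3*v^2 - 6*v; d F_1 = (0) du + (2*v - 2) dv
  For the y component: f_2(F) = -12*u^2 + 3*u*v - 2*v^2 + 4*v; d F_2 = (-8*u + v) du + (u) dv
Combining and collecting du, dv coefficients:
  coeff of du: 96*u^3 - 36*u^2*v + 19*u*v^2 - 32*u*v - 2*v^3 + 4*v^2
  coeff of dv: -12*u^3 + 27*u^2*v - 24*u^2 - 8*u*v^2 + 10*u*v + 6*v^3 - 18*v^2 + 12*v
F^* omega = (96*u^3 - 36*u^2*v + 19*u*v^2 - 32*u*v - 2*v^3 + 4*v^2) du + (-12*u^3 + 27*u^2*v - 24*u^2 - 8*u*v^2 + 10*u*v + 6*v^3 - 18*v^2 + 12*v) dv.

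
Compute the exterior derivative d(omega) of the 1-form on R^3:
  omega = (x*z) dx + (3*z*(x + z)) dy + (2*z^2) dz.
d(omega) = (3*z) dx ∧ dy + (-x) dx ∧ dz + (-3*x - 6*z) dy ∧ dz

For a 1-form omega = sum_i f_i dx_i, the exterior derivative is
  d(omega) = sum_{i < j} (∂f_j/∂x_i - ∂f_i/∂x_j) dx_i ∧ dx_j.
  coefficient of dx ∧ dy: ∂f_2/∂x - ∂f_1/∂y = ∂(3*z*(x + z))/∂x - ∂(x*z)/∂y = 3*z
  coefficient of dx ∧ dz: ∂f_3/∂x - ∂f_1/∂z = ∂(2*z^2)/∂x - ∂(x*z)/∂z = -x
  coefficient of dy ∧ dz: ∂f_3/∂y - ∂f_2/∂z = ∂(2*z^2)/∂y - ∂(3*z*(x + z))/∂z = -3*x - 6*z
Assembling: d(omega) = (3*z) dx ∧ dy + (-x) dx ∧ dz + (-3*x - 6*z) dy ∧ dz.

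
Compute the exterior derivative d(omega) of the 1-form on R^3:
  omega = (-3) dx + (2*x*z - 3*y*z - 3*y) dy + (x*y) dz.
d(omega) = (2*z) dx ∧ dy + (y) dx ∧ dz + (-x + 3*y) dy ∧ dz

For a 1-form omega = sum_i f_i dx_i, the exterior derivative is
  d(omega) = sum_{i < j} (∂f_j/∂x_i - ∂f_i/∂x_j) dx_i ∧ dx_j.
  coefficient of dx ∧ dy: ∂f_2/∂x - ∂f_1/∂y = ∂(2*x*z - 3*y*z - 3*y)/∂x - ∂(-3)/∂y = 2*z
  coefficient of dx ∧ dz: ∂f_3/∂x - ∂f_1/∂z = ∂(x*y)/∂x - ∂(-3)/∂z = y
  coefficient of dy ∧ dz: ∂f_3/∂y - ∂f_2/∂z = ∂(x*y)/∂y - ∂(2*x*z - 3*y*z - 3*y)/∂z = -x + 3*y
Assembling: d(omega) = (2*z) dx ∧ dy + (y) dx ∧ dz + (-x + 3*y) dy ∧ dz.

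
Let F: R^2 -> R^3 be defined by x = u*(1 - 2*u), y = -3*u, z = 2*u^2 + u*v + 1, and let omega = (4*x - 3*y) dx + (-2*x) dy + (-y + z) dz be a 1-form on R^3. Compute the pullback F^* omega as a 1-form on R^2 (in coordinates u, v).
F^* omega = (40*u^3 + 6*u^2*v - 60*u^2 + u*v^2 + 3*u*v + 23*u + v) du + (u*(2*u^2 + u*v + 3*u + 1)) dv

Using F^*(f dg) = (f ∘ F) d(g ∘ F), substitute each coordinate x_i by F_i(u, v) in f_i, and replace dx_i by d F_i = (∂F_i/∂u) du + (∂F_i/∂v) dv.
  For the x component: f_1(F) = u*(13 - 8*u); d F_1 = (1 - 4*u) du + (0) dv
  For the y component: f_2(F) = 2*u*(2*u - 1); d F_2 = (-3) du + (0) dv
  For the z component: f_3(F) = 2*u^2 + u*v + 3*u + 1; d F_3 = (4*u + v) du + (u) dv
Combining and collecting du, dv coefficients:
  coeff of du: 40*u^3 + 6*u^2*v - 60*u^2 + u*v^2 + 3*u*v + 23*u + v
  coeff of dv: u*(2*u^2 + u*v + 3*u + 1)
F^* omega = (40*u^3 + 6*u^2*v - 60*u^2 + u*v^2 + 3*u*v + 23*u + v) du + (u*(2*u^2 + u*v + 3*u + 1)) dv.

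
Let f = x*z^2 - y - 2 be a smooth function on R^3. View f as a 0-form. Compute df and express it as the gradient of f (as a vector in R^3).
df = (z^2) dx + (-1) dy + (2*x*z) dz; grad f = (z^2, -1, 2*x*z)

For a 0-form f, d f = (∂f/∂x) dx + (∂f/∂y) dy + (∂f/∂z) dz. The components of the vector representation are exactly the entries of grad f in Cartesian coordinates:
  ∂f/∂x = z^2
  ∂f/∂y = -1
  ∂f/∂z = 2*x*z.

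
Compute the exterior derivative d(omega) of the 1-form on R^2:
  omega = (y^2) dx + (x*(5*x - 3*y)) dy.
d(omega) = (10*x - 5*y) dx ∧ dy

For a 1-form omega = sum_i f_i dx_i, the exterior derivative is
  d(omega) = sum_{i < j} (∂f_j/∂x_i - ∂f_i/∂x_j) dx_i ∧ dx_j.
  coefficient of dx ∧ dy: ∂f_2/∂x - ∂f_1/∂y = ∂(x*(5*x - 3*y))/∂x - ∂(y^2)/∂y = 10*x - 5*y
Assembling: d(omega) = (10*x - 5*y) dx ∧ dy.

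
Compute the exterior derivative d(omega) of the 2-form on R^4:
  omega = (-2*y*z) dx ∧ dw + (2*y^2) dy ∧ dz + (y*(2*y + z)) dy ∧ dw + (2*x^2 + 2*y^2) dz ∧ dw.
d(omega) = (2*z) dx ∧ dy ∧ dw + (4*x + 2*y) dx ∧ dz ∧ dw + (3*y) dy ∧ dz ∧ dw

For a 2-form omega = sum_{i<j} g_{ij} dx_i ∧ dx_j, the exterior derivative is
  d(omega) = sum_{i<j} d(g_{ij}) ∧ dx_i ∧ dx_j = sum_{i<j, k} (∂g_{ij}/∂x_k) dx_k ∧ dx_i ∧ dx_j.
Expand each term, using dx_k ∧ dx_i ∧ dx_j = sgn(permutation) dx_{(a)} ∧ dx_{(b)} ∧ dx_{(c)} with (a < b < c) sorted:
  d(-2*y*z) includes (∂/∂y)(-2*y*z) dy = (-2*z) dy, which multiplied by dx ∧ dw gives (2*z) dx ∧ dy ∧ dw
  d(-2*y*z) includes (∂/∂z)(-2*y*z) dz = (-2*y) dz, which multiplied by dx ∧ dw gives (2*y) dx ∧ dz ∧ dw
  d(y*(2*y + z)) includes (∂/∂z)(y*(2*y + z)) dz = (y) dz, which multiplied by dy ∧ dw gives (-y) dy ∧ dz ∧ dw
  d(2*x^2 + 2*y^2) includes (∂/∂x)(2*x^2 + 2*y^2) dx = (4*x) dx, which multiplied by dz ∧ dw gives (4*x) dx ∧ dz ∧ dw
  d(2*x^2 + 2*y^2) includes (∂/∂y)(2*x^2 + 2*y^2) dy = (4*y) dy, which multiplied by dz ∧ dw gives (4*y) dy ∧ dz ∧ dw
Collecting like 3-forms: d(omega) = (2*z) dx ∧ dy ∧ dw + (4*x + 2*y) dx ∧ dz ∧ dw + (3*y) dy ∧ dz ∧ dw.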